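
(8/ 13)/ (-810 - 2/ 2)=-8/ 10543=-0.00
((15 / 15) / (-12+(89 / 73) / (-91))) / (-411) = 6643 / 32799855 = 0.00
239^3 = 13651919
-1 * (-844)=844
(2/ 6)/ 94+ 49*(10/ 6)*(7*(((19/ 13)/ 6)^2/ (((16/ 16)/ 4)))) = 58198331/ 428922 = 135.69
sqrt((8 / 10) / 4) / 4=sqrt(5) / 20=0.11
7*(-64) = -448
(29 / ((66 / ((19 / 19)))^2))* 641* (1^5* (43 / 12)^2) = 34371061 / 627264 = 54.80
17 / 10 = 1.70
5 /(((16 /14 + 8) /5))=175 /64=2.73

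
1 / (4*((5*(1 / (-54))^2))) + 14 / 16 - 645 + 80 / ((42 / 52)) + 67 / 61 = -398.18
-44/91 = -0.48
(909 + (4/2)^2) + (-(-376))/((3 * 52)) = 35701/39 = 915.41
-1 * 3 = -3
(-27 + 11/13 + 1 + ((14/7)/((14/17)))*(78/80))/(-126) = 27647/152880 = 0.18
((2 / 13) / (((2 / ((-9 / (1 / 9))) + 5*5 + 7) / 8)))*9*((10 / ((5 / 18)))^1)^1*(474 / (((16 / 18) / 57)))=6381543528 / 16835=379064.06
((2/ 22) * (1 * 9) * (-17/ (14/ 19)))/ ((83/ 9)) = -26163/ 12782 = -2.05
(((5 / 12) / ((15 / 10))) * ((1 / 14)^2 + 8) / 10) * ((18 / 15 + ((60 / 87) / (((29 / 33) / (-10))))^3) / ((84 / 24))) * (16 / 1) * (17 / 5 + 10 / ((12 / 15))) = -39746580674191206 / 5100609977575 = -7792.52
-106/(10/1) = -53/5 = -10.60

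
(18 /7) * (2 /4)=1.29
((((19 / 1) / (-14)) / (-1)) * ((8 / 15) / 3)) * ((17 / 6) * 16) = 10.94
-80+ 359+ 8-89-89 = 109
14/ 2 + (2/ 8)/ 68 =1905/ 272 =7.00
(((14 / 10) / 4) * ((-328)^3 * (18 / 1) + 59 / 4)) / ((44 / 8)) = -3556985159 / 88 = -40420285.90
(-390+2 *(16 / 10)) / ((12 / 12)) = -1934 / 5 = -386.80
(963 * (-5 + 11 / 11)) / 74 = -1926 / 37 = -52.05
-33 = -33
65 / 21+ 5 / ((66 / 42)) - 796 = -182426 / 231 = -789.72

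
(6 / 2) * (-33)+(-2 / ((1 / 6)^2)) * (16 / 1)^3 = -295011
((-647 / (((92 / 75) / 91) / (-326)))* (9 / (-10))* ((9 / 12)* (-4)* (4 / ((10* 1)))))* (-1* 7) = -5441471217 / 46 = -118292852.54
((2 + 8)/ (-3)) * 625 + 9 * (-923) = -31171/ 3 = -10390.33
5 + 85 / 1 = 90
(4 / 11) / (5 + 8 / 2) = 4 / 99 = 0.04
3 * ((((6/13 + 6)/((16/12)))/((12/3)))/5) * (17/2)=3213/520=6.18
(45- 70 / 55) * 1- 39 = 52 / 11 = 4.73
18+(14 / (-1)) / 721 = 1852 / 103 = 17.98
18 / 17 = 1.06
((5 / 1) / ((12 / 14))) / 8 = 35 / 48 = 0.73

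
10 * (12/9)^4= 2560/81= 31.60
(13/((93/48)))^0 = 1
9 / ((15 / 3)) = 9 / 5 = 1.80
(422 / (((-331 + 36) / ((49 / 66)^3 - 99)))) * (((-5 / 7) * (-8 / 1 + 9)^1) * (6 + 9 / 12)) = -5980680005 / 8795248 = -679.99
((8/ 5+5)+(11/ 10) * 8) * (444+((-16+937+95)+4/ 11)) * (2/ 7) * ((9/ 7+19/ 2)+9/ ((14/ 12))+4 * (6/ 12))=658624/ 5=131724.80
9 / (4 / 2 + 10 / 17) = 153 / 44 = 3.48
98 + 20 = 118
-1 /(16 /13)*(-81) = 1053 /16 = 65.81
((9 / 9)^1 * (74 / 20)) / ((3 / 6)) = 37 / 5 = 7.40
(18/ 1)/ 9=2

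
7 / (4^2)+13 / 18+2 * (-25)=-7033 / 144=-48.84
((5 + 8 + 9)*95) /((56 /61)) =63745 /28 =2276.61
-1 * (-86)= 86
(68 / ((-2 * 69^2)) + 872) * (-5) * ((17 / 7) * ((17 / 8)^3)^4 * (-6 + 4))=179544051.99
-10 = -10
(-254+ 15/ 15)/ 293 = -253/ 293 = -0.86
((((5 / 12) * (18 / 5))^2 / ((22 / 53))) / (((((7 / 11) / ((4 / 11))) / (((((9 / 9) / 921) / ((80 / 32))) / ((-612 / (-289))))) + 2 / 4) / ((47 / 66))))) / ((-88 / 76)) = -2413779 / 6178651072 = -0.00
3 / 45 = 1 / 15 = 0.07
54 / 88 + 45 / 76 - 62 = -12706 / 209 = -60.79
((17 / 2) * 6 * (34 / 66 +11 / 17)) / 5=652 / 55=11.85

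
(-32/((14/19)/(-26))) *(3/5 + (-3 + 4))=63232/35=1806.63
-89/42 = -2.12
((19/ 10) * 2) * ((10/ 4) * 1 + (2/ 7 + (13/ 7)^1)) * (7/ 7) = 247/ 14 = 17.64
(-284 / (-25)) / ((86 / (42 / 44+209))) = 327949 / 11825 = 27.73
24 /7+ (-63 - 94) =-1075 /7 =-153.57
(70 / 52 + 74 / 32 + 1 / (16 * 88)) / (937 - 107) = 807 / 183040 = 0.00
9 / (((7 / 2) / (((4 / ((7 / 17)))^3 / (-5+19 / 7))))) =-1031.30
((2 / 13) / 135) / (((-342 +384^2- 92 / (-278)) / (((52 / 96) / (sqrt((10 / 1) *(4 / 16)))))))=139 *sqrt(10) / 165636025200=0.00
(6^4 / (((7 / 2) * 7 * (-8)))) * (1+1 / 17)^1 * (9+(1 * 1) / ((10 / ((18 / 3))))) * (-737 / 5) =206312832 / 20825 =9906.98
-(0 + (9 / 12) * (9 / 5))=-27 / 20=-1.35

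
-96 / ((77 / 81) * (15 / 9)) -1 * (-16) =-17168 / 385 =-44.59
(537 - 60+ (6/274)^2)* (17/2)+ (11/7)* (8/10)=2664290381/656915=4055.76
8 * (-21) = -168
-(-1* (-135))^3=-2460375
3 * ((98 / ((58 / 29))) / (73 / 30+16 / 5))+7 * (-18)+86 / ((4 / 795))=5743497 / 338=16992.59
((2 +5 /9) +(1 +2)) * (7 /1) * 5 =1750 /9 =194.44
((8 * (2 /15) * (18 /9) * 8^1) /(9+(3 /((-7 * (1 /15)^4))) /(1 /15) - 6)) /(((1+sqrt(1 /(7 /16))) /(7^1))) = 10976 /38443005 - 6272 * sqrt(7) /38443005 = -0.00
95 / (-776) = -95 / 776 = -0.12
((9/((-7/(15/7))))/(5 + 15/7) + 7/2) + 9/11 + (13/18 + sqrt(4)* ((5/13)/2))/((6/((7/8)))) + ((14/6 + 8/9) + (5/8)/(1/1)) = 7.94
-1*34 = -34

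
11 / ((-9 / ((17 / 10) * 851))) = -159137 / 90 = -1768.19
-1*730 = -730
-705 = -705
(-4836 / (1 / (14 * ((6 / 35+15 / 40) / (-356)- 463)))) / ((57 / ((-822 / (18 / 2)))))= -2548097685523 / 50730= -50228615.92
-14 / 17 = -0.82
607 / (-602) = -607 / 602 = -1.01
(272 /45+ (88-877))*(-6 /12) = 35233 /90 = 391.48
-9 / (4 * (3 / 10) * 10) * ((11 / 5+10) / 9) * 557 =-33977 / 60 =-566.28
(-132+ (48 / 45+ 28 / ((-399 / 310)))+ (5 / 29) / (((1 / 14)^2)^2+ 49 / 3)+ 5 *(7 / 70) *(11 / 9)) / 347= -747105087367 / 1704821434290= -0.44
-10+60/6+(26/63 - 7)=-415/63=-6.59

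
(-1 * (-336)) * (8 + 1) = 3024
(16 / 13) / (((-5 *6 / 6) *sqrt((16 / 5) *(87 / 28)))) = -8 *sqrt(3045) / 5655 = -0.08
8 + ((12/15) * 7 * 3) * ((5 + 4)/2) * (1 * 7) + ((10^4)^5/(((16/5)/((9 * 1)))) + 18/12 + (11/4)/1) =281250000000000000541.45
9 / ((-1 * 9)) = -1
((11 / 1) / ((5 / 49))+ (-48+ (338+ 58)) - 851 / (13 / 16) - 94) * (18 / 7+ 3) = -133689 / 35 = -3819.69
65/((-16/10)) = -325/8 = -40.62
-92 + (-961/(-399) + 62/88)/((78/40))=-15474467/171171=-90.40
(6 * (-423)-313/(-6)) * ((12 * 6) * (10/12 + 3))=-686090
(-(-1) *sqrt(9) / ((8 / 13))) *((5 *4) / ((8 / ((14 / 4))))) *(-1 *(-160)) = 6825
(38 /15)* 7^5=638666 /15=42577.73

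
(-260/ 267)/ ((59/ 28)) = -7280/ 15753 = -0.46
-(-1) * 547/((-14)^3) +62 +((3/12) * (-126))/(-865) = 146774001/2373560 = 61.84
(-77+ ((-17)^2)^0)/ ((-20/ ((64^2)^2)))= 318767104/ 5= 63753420.80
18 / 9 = 2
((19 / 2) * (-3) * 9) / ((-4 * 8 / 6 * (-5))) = -1539 / 160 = -9.62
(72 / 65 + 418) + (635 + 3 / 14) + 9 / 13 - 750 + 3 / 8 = 85509 / 280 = 305.39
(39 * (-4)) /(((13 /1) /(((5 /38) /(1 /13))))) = -390 /19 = -20.53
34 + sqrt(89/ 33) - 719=-685 + sqrt(2937)/ 33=-683.36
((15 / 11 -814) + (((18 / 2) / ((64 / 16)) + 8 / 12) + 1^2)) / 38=-106751 / 5016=-21.28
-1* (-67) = 67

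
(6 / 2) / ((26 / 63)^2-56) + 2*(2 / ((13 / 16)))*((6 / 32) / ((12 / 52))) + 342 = 76657541 / 221588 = 345.95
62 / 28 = 31 / 14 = 2.21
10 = 10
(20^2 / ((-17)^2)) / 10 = 40 / 289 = 0.14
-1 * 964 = -964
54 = 54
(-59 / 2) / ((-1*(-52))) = -59 / 104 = -0.57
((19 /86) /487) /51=19 /2135982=0.00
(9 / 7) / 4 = 9 / 28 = 0.32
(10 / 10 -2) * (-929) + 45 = 974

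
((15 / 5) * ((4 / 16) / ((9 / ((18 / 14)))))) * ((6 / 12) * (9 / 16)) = 27 / 896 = 0.03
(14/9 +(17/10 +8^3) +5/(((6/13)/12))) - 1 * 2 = 57893/90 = 643.26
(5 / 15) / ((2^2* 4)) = 1 / 48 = 0.02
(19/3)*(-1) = -19/3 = -6.33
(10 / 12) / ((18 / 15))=25 / 36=0.69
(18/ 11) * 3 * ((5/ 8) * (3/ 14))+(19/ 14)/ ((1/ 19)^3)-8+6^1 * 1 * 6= 5751777/ 616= 9337.30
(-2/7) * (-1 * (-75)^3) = -843750/7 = -120535.71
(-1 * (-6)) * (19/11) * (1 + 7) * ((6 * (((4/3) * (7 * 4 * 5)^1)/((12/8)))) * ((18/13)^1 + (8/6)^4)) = 3259074560/11583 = 281367.05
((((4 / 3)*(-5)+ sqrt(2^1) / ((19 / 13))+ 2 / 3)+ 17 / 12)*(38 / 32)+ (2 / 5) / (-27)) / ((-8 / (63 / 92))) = 330071 / 706560 - 819*sqrt(2) / 11776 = 0.37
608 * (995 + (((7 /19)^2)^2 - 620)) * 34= 53173580288 /6859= 7752380.86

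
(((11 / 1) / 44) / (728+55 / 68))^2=289 / 2456094481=0.00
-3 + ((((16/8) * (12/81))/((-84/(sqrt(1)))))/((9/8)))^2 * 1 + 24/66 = -755174845/286446699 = -2.64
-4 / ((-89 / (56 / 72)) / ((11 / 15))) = 308 / 12015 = 0.03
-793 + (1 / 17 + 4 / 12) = -40423 / 51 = -792.61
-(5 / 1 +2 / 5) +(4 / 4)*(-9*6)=-297 / 5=-59.40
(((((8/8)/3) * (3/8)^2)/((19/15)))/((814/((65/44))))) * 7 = 0.00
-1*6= -6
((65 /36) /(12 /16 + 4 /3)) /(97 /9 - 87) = -39 /3430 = -0.01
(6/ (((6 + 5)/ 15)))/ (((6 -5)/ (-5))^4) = 56250/ 11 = 5113.64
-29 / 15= -1.93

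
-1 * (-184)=184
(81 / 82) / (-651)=-27 / 17794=-0.00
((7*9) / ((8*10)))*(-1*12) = -189 / 20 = -9.45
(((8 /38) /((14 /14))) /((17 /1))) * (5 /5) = 4 /323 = 0.01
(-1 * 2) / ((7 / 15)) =-30 / 7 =-4.29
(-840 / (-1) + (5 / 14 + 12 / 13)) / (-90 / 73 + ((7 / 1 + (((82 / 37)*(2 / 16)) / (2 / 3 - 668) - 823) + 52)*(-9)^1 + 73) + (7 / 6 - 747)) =54589684116 / 402436432589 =0.14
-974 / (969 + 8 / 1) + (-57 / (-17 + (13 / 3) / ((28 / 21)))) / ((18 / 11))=1.54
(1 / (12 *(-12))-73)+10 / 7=-72151 / 1008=-71.58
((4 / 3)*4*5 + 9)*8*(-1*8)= -6848 / 3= -2282.67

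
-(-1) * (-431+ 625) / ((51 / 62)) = 12028 / 51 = 235.84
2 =2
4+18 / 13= 70 / 13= 5.38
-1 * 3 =-3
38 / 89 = 0.43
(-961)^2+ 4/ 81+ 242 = 74824807/ 81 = 923763.05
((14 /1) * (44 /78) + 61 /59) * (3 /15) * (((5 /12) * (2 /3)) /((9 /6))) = 20551 /62127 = 0.33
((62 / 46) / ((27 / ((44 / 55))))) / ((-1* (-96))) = 31 / 74520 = 0.00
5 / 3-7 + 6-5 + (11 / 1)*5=152 / 3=50.67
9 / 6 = 3 / 2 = 1.50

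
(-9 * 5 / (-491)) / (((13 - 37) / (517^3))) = -2072826195 / 3928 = -527705.24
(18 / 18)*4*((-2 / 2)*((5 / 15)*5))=-20 / 3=-6.67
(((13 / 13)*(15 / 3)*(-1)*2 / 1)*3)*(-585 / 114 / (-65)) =-45 / 19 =-2.37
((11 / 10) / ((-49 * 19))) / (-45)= 11 / 418950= 0.00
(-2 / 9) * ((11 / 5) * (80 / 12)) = -88 / 27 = -3.26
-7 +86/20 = -27/10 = -2.70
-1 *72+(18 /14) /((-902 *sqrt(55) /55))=-72-9 *sqrt(55) /6314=-72.01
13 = 13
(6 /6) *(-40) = -40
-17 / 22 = -0.77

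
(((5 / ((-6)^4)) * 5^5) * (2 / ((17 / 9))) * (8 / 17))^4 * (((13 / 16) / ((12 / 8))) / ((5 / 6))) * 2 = 154972076416015625 / 91535889140802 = 1693.02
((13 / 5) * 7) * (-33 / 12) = -50.05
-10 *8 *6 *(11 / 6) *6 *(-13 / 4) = 17160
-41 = -41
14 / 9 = 1.56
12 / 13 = 0.92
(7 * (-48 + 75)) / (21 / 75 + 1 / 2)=3150 / 13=242.31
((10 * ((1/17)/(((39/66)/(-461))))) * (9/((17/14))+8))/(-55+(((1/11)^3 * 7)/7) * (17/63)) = 1114072635060/8663450393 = 128.59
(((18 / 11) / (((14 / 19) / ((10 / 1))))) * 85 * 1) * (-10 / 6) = -242250 / 77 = -3146.10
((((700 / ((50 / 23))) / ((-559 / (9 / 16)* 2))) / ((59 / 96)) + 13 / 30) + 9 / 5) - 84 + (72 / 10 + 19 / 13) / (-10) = -205050529 / 2473575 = -82.90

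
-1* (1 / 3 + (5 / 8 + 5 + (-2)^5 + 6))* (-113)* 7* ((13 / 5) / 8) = -4946123 / 960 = -5152.21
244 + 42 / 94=11489 / 47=244.45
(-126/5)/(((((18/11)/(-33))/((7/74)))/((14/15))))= 41503/925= 44.87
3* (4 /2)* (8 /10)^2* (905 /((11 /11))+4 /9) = 260768 /75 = 3476.91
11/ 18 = 0.61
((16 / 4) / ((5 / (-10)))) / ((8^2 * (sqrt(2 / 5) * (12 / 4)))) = -sqrt(10) / 48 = -0.07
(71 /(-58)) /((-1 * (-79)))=-71 /4582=-0.02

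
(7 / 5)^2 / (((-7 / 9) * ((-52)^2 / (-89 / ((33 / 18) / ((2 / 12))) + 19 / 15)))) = 0.01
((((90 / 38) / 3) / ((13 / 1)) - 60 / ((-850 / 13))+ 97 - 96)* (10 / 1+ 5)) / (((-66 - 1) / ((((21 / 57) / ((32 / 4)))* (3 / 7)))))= -46728 / 5345327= -0.01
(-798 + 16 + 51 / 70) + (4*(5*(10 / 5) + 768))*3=598831 / 70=8554.73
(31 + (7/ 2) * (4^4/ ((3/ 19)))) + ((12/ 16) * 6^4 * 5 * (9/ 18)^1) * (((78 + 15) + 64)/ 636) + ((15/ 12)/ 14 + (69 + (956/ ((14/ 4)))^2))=5047423337/ 62328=80981.63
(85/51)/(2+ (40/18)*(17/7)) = 105/466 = 0.23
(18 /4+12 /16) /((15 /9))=63 /20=3.15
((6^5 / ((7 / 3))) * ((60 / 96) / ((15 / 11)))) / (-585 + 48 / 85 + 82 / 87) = -79067340 / 30204503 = -2.62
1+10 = 11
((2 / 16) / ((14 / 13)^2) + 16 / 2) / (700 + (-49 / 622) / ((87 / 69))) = 114658547 / 9898370832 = 0.01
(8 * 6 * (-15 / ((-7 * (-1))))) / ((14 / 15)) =-5400 / 49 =-110.20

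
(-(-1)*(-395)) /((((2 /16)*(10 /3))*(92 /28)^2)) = -87.81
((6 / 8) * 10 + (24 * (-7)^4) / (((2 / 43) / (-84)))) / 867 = -69379291 / 578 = -120033.38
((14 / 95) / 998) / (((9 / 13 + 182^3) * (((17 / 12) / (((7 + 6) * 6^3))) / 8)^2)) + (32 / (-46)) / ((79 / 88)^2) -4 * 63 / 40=-2206094488025913658289 / 308241829781770485910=-7.16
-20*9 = -180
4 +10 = 14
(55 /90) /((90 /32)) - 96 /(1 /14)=-544232 /405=-1343.78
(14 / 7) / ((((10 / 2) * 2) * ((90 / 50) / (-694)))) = -694 / 9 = -77.11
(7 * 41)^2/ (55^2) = 82369/ 3025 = 27.23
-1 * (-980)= 980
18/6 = 3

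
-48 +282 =234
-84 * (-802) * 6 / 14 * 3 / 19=86616 / 19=4558.74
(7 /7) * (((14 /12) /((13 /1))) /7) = 1 /78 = 0.01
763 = 763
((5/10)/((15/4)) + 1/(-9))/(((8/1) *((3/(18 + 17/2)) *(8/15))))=53/1152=0.05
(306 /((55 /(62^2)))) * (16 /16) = 1176264 /55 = 21386.62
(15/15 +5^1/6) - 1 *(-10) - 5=41/6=6.83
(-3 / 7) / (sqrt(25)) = -3 / 35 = -0.09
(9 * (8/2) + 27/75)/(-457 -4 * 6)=-909/12025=-0.08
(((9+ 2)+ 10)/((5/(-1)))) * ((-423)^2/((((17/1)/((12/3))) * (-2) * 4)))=3757509/170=22102.99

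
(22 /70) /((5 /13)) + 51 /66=6121 /3850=1.59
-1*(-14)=14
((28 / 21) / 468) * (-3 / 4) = -1 / 468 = -0.00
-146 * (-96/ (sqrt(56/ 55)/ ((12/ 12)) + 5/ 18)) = -69379200/ 16769 + 9082368 * sqrt(770)/ 16769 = 10891.90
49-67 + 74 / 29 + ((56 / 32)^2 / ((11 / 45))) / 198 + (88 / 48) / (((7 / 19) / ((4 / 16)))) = -33345047 / 2358048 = -14.14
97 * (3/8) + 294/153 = 15625/408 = 38.30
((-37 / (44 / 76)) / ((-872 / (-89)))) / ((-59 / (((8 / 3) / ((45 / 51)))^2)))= 144654904 / 143250525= 1.01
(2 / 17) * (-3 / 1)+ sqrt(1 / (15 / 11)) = -6 / 17+ sqrt(165) / 15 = 0.50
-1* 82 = -82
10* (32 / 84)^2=640 / 441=1.45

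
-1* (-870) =870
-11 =-11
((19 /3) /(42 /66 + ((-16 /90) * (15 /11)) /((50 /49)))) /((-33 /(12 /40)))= -95 /658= -0.14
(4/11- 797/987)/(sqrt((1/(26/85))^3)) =-125294 * sqrt(2210)/78441825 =-0.08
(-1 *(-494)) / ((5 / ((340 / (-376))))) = -4199 / 47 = -89.34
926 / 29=31.93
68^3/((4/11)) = 864688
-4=-4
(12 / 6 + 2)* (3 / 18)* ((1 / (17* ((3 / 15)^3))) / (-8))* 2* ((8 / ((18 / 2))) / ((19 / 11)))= -5500 / 8721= -0.63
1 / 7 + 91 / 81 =718 / 567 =1.27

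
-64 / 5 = -12.80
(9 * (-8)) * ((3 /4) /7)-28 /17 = -1114 /119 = -9.36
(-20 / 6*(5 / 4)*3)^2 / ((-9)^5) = -625 / 236196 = -0.00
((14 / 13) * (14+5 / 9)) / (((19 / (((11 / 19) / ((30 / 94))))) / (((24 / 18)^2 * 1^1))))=15170848 / 5701995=2.66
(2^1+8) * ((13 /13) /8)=5 /4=1.25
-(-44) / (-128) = -11 / 32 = -0.34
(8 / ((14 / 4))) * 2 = 32 / 7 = 4.57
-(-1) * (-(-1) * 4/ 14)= 2/ 7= 0.29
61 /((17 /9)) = 549 /17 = 32.29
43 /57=0.75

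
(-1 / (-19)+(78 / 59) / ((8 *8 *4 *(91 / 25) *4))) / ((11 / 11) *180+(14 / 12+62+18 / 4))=638643 / 2985124352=0.00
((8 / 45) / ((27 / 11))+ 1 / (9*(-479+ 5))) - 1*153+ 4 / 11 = -322165181 / 2111670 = -152.56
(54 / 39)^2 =324 / 169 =1.92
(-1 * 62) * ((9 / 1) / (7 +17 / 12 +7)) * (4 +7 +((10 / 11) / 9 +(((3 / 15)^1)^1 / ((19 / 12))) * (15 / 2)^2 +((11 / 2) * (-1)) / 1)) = -17781972 / 38665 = -459.90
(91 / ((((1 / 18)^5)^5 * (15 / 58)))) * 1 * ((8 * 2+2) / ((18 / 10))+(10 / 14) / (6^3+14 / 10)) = 92164350337604303007906354068352663552 / 1087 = 84787810798164032205985610000000000.00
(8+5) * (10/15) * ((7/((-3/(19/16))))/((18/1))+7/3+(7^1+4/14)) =744185/9072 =82.03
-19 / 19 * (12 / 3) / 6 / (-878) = 1 / 1317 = 0.00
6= 6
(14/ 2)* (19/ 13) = 133/ 13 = 10.23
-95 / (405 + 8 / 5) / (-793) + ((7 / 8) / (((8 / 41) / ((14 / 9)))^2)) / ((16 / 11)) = 538164232663 / 14075762688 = 38.23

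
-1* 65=-65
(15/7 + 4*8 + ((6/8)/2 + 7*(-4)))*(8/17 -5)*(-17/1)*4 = 4015/2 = 2007.50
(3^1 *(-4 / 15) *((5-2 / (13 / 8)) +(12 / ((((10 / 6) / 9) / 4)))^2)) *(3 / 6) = -43672466 / 1625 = -26875.36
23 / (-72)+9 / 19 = 211 / 1368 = 0.15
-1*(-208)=208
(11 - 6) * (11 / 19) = 55 / 19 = 2.89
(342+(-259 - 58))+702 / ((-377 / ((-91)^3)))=40693559 / 29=1403226.17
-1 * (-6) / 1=6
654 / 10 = 327 / 5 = 65.40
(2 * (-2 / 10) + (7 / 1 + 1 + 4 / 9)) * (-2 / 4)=-181 / 45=-4.02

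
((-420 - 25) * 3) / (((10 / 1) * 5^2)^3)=-267 / 3125000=-0.00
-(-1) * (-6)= -6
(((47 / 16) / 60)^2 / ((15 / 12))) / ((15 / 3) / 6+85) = 0.00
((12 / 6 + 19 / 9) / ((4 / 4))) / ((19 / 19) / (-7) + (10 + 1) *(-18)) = -259 / 12483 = -0.02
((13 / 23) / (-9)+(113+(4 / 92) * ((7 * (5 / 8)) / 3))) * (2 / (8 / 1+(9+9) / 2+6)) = 187129 / 19044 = 9.83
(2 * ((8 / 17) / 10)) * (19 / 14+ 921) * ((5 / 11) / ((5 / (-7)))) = -51652 / 935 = -55.24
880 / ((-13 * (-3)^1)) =880 / 39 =22.56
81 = 81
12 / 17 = 0.71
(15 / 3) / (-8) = -5 / 8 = -0.62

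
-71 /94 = -0.76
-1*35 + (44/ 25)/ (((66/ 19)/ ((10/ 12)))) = -1556/ 45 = -34.58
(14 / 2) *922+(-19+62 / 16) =51511 / 8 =6438.88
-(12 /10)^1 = -6 /5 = -1.20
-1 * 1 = -1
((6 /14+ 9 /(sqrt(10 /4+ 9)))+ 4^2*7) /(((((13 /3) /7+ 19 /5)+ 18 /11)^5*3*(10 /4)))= 1233278531533125*sqrt(46) /192453573803361550576+ 15406193719310625 /8367546687102676112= 0.00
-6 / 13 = -0.46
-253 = -253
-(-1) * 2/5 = 2/5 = 0.40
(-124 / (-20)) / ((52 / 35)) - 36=-1655 / 52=-31.83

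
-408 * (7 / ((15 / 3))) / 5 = -2856 / 25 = -114.24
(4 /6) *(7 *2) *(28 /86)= 3.04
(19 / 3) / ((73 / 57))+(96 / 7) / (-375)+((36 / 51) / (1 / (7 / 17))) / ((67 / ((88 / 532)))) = 4.91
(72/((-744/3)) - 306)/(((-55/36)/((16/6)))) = 182304/341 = 534.62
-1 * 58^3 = -195112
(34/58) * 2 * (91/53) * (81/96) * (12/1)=125307/6148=20.38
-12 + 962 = 950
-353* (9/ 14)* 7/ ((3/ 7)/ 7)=-51891/ 2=-25945.50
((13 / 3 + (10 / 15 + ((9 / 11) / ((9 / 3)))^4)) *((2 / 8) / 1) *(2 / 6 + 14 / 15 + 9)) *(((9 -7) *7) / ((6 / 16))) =28728112 / 59895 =479.64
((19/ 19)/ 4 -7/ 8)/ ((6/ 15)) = -25/ 16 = -1.56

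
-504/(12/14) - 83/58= -34187/58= -589.43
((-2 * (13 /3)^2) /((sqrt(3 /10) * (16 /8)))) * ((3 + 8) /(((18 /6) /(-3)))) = 1859 * sqrt(30) /27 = 377.12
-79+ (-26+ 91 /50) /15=-20153 /250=-80.61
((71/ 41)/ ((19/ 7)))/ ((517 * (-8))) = -497/ 3221944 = -0.00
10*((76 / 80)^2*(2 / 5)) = 361 / 100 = 3.61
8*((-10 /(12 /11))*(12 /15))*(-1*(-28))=-4928 /3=-1642.67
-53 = -53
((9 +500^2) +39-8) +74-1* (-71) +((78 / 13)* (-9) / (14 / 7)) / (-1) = 250212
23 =23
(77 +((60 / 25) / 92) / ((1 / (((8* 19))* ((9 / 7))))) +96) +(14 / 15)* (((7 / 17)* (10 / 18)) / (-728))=3421925657 / 19213740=178.10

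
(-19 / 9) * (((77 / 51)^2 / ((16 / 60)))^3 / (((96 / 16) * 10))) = -99000630542275 / 4504649677056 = -21.98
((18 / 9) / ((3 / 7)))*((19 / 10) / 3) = 133 / 45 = 2.96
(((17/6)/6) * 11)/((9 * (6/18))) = 187/108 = 1.73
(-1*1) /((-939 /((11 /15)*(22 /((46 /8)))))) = 968 /323955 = 0.00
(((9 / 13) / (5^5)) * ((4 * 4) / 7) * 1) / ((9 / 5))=16 / 56875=0.00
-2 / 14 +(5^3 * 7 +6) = 6166 / 7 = 880.86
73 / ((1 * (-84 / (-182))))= 949 / 6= 158.17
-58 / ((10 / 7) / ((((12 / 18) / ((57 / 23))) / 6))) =-4669 / 2565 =-1.82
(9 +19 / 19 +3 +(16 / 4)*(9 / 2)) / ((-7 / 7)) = -31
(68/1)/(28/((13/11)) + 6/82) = 36244/12667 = 2.86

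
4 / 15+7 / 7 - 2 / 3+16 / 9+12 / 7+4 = 2549 / 315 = 8.09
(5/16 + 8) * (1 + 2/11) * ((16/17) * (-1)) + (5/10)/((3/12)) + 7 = -46/187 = -0.25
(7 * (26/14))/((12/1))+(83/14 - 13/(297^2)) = 17318003/2469852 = 7.01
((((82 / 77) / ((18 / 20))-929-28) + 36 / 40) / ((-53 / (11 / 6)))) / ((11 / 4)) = 6617573 / 550935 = 12.01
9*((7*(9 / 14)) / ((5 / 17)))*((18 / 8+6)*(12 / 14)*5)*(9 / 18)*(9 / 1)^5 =8049736827 / 56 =143745300.48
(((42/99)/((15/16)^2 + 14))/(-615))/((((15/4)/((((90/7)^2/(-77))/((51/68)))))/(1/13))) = 32768/12037038013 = 0.00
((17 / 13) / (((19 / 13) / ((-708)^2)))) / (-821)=-8521488 / 15599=-546.28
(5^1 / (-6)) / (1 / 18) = -15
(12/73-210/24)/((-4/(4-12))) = -2507/146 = -17.17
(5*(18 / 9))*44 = 440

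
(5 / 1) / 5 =1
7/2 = 3.50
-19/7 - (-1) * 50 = 331/7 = 47.29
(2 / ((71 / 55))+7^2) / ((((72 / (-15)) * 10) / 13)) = -46657 / 3408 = -13.69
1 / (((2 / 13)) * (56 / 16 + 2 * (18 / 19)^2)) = 4693 / 3823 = 1.23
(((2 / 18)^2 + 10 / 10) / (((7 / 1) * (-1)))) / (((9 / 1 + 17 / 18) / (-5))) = 820 / 11277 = 0.07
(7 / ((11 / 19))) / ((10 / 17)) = 20.55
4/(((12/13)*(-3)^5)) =-13/729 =-0.02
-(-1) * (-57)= -57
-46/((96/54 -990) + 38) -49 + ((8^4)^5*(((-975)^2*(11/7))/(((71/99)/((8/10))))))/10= 408286043400192815317228756651/2125172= 192119058316311722212239.20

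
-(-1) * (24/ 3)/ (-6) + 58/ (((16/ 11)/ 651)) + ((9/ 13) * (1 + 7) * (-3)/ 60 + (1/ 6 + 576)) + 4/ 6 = 13797601/ 520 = 26533.85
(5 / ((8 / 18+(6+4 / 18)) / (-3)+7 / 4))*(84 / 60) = -252 / 17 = -14.82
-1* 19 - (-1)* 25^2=606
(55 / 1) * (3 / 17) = 9.71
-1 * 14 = -14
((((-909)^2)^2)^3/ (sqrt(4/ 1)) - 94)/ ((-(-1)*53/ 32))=5091978735285777063453920756332375888/ 53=96075070477090133272715490000000000.00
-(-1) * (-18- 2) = -20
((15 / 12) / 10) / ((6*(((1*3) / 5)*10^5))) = 1 / 2880000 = 0.00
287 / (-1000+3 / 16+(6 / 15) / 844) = -4844560 / 16876827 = -0.29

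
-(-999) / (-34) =-999 / 34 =-29.38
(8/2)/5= 4/5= 0.80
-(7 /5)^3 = -343 /125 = -2.74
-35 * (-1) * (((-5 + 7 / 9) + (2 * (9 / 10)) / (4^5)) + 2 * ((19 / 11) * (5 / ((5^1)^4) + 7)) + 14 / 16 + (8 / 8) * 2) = 800.24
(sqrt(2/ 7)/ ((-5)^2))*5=sqrt(14)/ 35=0.11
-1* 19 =-19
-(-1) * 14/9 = 1.56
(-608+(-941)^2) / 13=884873 / 13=68067.15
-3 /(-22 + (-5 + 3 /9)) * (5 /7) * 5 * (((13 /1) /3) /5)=0.35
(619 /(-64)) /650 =-619 /41600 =-0.01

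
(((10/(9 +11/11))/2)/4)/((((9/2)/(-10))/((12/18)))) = -5/27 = -0.19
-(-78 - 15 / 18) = 473 / 6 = 78.83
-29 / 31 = -0.94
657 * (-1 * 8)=-5256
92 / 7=13.14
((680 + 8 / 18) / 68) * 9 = 1531 / 17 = 90.06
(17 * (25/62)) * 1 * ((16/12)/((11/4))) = 3400/1023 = 3.32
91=91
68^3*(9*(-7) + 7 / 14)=-19652000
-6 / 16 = -3 / 8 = -0.38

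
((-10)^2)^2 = 10000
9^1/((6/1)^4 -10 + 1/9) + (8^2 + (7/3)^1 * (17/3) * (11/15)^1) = 73.70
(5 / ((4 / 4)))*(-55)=-275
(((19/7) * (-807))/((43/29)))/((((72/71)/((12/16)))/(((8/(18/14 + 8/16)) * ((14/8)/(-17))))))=73664843/146200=503.86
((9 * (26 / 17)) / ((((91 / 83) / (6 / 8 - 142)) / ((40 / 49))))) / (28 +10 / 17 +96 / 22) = -15475350 / 352261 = -43.93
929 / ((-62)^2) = 929 / 3844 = 0.24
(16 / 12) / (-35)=-4 / 105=-0.04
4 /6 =2 /3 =0.67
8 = 8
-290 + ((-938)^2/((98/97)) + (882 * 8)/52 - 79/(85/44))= 962091232/1105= 870670.80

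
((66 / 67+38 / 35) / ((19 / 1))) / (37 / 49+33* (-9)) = -8498 / 23098585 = -0.00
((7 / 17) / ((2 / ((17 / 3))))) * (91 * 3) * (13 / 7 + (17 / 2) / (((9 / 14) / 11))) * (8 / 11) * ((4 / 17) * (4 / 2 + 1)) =13511680 / 561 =24084.99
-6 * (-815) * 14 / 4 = 17115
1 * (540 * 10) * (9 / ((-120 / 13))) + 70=-5195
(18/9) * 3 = 6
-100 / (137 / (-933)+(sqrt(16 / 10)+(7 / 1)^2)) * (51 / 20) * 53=-269.66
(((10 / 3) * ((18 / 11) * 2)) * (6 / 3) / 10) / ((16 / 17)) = 51 / 22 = 2.32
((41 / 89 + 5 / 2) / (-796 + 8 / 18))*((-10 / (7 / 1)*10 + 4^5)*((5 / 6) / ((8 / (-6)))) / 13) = 0.18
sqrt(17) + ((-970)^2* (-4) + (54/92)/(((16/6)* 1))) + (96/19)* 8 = -26314807037/6992 + sqrt(17) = -3763555.24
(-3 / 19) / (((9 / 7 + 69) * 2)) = -7 / 6232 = -0.00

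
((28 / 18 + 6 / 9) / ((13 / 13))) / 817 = 20 / 7353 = 0.00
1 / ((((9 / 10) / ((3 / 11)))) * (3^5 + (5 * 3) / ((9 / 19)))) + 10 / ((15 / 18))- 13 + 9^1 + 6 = 63453 / 4532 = 14.00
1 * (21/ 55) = 0.38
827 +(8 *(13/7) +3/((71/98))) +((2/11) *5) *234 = 5788051/5467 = 1058.73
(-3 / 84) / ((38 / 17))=-17 / 1064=-0.02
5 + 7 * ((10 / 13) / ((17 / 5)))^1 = 1455 / 221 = 6.58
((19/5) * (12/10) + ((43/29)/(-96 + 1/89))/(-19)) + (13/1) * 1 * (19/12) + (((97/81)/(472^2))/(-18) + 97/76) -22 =168970613340663119/38224651549622400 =4.42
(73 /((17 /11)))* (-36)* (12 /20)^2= -612.17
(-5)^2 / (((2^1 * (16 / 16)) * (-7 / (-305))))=7625 / 14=544.64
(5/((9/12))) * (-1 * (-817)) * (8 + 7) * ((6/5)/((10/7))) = 68628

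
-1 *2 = -2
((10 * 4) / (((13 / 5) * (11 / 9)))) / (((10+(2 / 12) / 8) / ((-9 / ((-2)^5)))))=24300 / 68783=0.35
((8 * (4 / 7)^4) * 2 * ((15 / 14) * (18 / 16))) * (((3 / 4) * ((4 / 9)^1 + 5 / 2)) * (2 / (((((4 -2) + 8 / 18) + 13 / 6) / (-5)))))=-13737600 / 1394981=-9.85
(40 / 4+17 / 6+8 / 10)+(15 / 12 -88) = -4387 / 60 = -73.12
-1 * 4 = -4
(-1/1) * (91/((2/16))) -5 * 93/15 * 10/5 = -790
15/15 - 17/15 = -2/15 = -0.13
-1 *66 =-66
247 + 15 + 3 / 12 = 1049 / 4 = 262.25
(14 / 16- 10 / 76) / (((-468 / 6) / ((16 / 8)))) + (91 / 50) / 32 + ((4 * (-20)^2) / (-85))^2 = 121418396159 / 342638400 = 354.36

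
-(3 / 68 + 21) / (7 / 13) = -18603 / 476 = -39.08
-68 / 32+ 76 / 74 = -325 / 296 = -1.10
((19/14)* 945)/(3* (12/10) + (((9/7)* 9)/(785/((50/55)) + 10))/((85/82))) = 296247525/834524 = 354.99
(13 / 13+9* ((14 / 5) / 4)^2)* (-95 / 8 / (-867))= 10279 / 138720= 0.07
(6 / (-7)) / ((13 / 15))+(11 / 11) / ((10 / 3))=-627 / 910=-0.69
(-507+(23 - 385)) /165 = -5.27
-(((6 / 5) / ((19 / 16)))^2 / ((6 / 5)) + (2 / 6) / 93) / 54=-430349 / 27194130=-0.02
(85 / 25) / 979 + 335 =1639842 / 4895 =335.00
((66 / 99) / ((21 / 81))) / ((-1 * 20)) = -9 / 70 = -0.13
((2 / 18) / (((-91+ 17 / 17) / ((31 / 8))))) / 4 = -31 / 25920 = -0.00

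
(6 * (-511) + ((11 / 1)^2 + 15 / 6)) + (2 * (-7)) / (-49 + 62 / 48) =-6737653 / 2290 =-2942.21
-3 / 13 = -0.23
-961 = -961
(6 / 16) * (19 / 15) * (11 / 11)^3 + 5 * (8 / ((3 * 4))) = 457 / 120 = 3.81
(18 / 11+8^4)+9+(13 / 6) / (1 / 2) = 135662 / 33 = 4110.97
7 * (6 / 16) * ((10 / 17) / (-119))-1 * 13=-15043 / 1156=-13.01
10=10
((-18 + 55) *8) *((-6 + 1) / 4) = -370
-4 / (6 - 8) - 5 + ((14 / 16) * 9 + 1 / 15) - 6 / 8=503 / 120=4.19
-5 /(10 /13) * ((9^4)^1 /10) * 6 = -255879 /10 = -25587.90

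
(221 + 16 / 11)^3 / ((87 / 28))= 410260721444 / 115797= 3542930.49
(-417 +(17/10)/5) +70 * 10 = 14167/50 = 283.34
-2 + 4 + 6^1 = 8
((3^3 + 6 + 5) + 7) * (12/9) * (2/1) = 120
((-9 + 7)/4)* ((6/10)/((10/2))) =-3/50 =-0.06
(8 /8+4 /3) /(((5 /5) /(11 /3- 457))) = -9520 /9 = -1057.78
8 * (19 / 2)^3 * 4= 27436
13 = 13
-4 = -4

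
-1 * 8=-8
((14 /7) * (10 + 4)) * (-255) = -7140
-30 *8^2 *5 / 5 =-1920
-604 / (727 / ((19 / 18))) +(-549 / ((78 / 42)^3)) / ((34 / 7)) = -9053266031 / 488749014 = -18.52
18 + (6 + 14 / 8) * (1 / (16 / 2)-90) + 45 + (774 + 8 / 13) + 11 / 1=63267 / 416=152.08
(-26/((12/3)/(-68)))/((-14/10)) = -2210/7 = -315.71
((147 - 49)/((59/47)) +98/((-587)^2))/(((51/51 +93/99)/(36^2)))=1060573290777/20329571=52169.00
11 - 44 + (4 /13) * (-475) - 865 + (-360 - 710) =-27484 /13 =-2114.15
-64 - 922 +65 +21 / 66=-20255 / 22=-920.68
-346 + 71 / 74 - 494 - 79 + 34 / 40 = -917.19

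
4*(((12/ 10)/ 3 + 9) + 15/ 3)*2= 576/ 5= 115.20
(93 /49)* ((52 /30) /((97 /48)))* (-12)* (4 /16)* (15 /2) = -174096 /4753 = -36.63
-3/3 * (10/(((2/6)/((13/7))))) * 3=-1170/7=-167.14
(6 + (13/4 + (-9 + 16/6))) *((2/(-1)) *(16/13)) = -280/39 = -7.18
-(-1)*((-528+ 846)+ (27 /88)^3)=216727779 /681472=318.03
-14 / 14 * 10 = -10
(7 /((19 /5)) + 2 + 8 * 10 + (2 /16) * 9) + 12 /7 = 86.68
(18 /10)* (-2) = -18 /5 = -3.60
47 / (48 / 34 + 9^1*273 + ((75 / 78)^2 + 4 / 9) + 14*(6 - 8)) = 4861116 / 251514221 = 0.02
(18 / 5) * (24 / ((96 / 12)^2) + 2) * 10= 171 / 2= 85.50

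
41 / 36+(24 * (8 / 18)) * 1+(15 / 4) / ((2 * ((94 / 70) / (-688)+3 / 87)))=69.44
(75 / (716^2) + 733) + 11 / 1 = 744.00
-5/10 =-1/2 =-0.50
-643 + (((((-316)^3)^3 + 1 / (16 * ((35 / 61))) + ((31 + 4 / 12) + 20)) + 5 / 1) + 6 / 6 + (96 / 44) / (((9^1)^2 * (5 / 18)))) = -116122320568780667494663319 / 3696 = -31418376777267496616521.46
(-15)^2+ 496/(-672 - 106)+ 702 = 360355/389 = 926.36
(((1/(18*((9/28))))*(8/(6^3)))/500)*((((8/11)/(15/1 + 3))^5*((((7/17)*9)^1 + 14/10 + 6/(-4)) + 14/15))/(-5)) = -829696/662941107473101875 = -0.00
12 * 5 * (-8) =-480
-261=-261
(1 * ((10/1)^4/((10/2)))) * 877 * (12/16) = 1315500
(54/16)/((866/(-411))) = -11097/6928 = -1.60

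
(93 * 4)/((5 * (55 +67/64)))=23808/17935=1.33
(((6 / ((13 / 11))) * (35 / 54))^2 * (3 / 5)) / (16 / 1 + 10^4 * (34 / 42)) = 207515 / 259081056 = 0.00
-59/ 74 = -0.80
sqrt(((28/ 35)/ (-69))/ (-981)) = 2 * sqrt(37605)/ 112815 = 0.00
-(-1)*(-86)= -86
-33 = -33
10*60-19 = 581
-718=-718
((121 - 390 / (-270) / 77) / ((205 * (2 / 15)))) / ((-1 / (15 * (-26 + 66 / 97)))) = 514937240 / 306229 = 1681.54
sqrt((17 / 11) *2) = sqrt(374) / 11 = 1.76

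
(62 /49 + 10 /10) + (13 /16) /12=21949 /9408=2.33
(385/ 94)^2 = 16.78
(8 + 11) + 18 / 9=21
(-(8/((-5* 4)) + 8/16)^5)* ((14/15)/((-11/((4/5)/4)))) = 7/41250000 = 0.00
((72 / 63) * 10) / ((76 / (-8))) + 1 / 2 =-187 / 266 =-0.70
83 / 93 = 0.89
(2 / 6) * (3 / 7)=1 / 7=0.14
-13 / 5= -2.60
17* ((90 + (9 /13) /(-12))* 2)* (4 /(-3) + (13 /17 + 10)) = 57683 /2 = 28841.50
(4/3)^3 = 64/27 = 2.37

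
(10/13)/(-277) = -10/3601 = -0.00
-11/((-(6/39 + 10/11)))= 1573/152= 10.35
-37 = -37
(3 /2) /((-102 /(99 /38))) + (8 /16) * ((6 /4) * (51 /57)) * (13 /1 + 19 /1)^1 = 55389 /2584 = 21.44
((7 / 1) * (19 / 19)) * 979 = 6853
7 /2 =3.50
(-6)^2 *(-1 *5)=-180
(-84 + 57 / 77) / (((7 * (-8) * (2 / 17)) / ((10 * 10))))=2724675 / 2156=1263.76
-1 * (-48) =48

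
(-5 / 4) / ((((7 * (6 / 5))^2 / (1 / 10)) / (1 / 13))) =-25 / 183456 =-0.00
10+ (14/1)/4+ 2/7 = 13.79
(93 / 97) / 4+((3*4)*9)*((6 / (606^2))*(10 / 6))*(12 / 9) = 964213 / 3957988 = 0.24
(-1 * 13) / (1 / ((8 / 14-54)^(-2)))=-637 / 139876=-0.00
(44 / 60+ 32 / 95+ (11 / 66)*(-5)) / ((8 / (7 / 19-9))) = -369 / 1444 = -0.26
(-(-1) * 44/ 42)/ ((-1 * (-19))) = 0.06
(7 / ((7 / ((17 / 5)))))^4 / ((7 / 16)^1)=1336336 / 4375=305.45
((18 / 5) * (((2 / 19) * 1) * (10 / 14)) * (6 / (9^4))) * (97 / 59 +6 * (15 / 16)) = 3431 / 1906821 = 0.00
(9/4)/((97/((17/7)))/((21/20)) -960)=-459/188080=-0.00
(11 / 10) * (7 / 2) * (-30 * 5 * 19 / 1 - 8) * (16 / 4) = -220066 / 5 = -44013.20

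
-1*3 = -3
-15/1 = -15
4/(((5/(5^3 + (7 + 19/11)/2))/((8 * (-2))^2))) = 1457152/55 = 26493.67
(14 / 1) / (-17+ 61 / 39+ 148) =273 / 2585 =0.11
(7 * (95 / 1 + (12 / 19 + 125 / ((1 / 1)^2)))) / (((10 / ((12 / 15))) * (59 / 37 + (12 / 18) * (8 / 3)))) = 19543104 / 533425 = 36.64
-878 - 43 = -921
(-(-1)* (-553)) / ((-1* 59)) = 553 / 59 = 9.37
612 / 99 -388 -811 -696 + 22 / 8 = -82987 / 44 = -1886.07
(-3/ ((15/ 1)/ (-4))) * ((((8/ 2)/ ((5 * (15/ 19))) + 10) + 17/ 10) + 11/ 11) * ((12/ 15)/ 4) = 4114/ 1875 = 2.19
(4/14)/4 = 1/14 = 0.07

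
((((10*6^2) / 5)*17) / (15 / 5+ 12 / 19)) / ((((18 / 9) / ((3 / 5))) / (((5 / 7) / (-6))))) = -1938 / 161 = -12.04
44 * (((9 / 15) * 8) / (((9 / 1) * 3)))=352 / 45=7.82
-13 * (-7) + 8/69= 6287/69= 91.12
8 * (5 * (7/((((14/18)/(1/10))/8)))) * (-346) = -99648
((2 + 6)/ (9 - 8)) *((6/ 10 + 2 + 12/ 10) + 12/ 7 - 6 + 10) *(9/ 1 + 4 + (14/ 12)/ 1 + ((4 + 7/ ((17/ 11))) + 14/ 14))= 1073148/ 595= 1803.61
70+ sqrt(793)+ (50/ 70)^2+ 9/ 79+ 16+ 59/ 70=115.63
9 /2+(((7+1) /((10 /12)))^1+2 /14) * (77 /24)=4291 /120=35.76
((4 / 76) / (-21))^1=-0.00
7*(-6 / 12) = -7 / 2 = -3.50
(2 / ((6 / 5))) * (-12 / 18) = -1.11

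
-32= -32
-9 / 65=-0.14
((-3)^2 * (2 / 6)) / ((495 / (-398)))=-398 / 165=-2.41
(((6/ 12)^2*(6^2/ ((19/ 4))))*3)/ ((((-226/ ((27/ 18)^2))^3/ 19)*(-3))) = 6561/ 184690816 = 0.00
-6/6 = -1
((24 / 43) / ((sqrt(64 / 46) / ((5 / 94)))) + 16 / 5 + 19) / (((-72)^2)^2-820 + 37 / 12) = 90 * sqrt(46) / 651724943849 + 1332 / 1612382345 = 0.00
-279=-279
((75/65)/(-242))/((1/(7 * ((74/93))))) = -1295/48763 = -0.03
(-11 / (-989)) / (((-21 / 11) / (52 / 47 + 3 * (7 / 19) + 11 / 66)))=-0.01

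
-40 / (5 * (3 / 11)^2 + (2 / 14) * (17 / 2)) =-67760 / 2687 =-25.22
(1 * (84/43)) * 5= 420/43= 9.77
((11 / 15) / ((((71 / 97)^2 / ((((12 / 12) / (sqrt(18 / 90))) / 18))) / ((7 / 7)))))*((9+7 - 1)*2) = 103499*sqrt(5) / 45369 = 5.10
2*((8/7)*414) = 6624/7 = 946.29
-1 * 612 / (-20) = 153 / 5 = 30.60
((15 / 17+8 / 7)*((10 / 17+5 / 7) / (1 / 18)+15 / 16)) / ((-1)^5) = -11188425 / 226576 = -49.38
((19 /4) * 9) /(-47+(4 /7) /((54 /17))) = -32319 /35396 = -0.91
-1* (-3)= 3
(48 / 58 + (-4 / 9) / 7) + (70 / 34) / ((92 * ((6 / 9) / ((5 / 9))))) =4473263 / 5714856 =0.78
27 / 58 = 0.47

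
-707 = -707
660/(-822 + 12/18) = -45/56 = -0.80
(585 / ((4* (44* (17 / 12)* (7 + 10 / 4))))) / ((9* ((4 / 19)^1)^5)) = 25412595 / 382976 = 66.36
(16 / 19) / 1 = 16 / 19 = 0.84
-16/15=-1.07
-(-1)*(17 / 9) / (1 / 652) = 11084 / 9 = 1231.56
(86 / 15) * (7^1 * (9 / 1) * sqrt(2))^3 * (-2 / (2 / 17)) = -243712476 * sqrt(2) / 5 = -68932297.78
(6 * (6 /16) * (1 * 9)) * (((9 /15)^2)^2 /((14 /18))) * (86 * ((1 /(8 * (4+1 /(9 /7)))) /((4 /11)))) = 5845851 /280000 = 20.88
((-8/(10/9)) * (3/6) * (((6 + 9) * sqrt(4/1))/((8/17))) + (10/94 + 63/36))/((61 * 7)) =-42797/80276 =-0.53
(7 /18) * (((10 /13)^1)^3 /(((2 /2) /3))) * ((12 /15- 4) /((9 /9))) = -11200 /6591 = -1.70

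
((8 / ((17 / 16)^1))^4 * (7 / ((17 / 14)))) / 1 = 18527.69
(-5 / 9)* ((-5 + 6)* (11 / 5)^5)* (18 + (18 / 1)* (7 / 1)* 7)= -644204 / 25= -25768.16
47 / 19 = 2.47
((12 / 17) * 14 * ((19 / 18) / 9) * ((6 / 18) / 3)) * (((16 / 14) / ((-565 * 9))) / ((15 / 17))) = -608 / 18534825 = -0.00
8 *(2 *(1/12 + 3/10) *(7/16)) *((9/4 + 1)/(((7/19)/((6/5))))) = 28.40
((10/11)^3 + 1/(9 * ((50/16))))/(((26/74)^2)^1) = 322602112/50611275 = 6.37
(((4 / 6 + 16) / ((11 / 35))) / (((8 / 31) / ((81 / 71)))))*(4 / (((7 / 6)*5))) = 125550 / 781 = 160.76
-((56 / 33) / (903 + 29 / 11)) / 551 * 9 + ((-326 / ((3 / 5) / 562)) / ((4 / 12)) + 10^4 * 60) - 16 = -316076.00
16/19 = 0.84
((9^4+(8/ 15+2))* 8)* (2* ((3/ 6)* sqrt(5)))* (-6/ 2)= -787624* sqrt(5)/ 5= -352236.16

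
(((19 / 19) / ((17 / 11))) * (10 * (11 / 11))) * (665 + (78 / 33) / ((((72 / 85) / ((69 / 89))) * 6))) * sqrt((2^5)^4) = 60031916800 / 13617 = 4408600.78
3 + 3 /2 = 9 /2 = 4.50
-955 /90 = -10.61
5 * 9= 45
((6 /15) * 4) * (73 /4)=146 /5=29.20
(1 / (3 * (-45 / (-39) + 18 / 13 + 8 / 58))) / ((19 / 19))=377 / 3027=0.12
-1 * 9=-9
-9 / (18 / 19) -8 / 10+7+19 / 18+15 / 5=34 / 45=0.76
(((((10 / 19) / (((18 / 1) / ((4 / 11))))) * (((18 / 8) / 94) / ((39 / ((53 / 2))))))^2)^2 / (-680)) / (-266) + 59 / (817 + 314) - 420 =-2429343114761178773571850000409639 / 5784868784584193634655886905344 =-419.95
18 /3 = 6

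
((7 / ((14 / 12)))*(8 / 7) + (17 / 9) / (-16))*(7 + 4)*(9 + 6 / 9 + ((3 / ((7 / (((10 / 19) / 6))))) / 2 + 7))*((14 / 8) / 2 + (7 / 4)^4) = 124367093125 / 9805824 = 12682.98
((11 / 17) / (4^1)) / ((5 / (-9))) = -99 / 340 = -0.29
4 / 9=0.44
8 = 8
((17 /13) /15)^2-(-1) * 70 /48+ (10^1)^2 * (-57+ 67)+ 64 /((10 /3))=1020.67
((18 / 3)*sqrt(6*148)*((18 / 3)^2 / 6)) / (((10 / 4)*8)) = 18*sqrt(222) / 5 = 53.64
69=69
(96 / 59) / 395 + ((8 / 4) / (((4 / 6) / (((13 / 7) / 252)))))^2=37129969 / 8057563920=0.00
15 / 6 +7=19 / 2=9.50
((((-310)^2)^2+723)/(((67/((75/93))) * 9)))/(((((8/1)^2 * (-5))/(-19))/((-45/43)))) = -4386725093425/5715904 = -767459.55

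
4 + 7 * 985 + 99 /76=6900.30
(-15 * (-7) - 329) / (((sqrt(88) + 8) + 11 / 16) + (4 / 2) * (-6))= -16384 * sqrt(22) / 2817 - 27136 / 2817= -36.91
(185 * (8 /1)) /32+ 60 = 425 /4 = 106.25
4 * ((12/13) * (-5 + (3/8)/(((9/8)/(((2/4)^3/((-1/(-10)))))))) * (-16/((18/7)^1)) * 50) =616000/117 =5264.96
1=1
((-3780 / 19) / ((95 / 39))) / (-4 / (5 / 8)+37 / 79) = 3882060 / 281941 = 13.77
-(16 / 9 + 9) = -97 / 9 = -10.78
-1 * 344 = -344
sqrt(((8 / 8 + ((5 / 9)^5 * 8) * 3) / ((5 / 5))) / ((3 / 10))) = sqrt(446830) / 243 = 2.75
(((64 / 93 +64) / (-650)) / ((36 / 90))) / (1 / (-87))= 43616 / 2015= 21.65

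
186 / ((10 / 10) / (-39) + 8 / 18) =21762 / 49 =444.12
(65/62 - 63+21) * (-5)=12695/62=204.76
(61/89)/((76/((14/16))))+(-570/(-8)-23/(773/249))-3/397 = 1060149039011/16605944672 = 63.84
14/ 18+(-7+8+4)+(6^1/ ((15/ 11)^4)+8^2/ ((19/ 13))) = 16448858/ 320625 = 51.30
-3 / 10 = -0.30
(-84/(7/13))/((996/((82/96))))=-533/3984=-0.13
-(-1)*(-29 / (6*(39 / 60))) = -290 / 39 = -7.44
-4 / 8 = -1 / 2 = -0.50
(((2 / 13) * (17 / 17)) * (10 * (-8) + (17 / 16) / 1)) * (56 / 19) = -8841 / 247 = -35.79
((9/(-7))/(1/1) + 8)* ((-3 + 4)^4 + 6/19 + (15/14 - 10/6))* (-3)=-14.51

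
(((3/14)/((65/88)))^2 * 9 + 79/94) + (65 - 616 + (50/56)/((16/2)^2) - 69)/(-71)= 1826936156127/176855660800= 10.33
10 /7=1.43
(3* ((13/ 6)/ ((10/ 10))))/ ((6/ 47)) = 611/ 12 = 50.92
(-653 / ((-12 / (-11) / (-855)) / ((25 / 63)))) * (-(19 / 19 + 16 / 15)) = -105769675 / 252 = -419720.93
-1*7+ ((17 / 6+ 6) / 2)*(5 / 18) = -1247 / 216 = -5.77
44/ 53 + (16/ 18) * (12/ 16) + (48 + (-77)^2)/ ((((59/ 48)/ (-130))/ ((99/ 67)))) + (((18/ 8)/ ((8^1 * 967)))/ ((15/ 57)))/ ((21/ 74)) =-317917158227392877/ 340359941040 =-934061.62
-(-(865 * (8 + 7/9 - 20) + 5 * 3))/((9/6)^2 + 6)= -31720/27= -1174.81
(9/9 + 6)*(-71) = -497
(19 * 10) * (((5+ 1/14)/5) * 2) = 2698/7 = 385.43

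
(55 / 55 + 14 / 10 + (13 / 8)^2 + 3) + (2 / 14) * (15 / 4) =8.58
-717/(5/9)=-6453/5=-1290.60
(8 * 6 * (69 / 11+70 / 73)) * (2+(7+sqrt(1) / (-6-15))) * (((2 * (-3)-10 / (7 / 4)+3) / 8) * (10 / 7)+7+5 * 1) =8938970608 / 275429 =32454.72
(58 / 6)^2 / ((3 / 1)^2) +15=2056 / 81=25.38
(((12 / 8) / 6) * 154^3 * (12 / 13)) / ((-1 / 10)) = -109567920 / 13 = -8428301.54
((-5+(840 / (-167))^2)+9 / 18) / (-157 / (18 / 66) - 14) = -3480597 / 98671282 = -0.04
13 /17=0.76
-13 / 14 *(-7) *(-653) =-8489 / 2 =-4244.50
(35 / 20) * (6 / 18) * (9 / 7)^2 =27 / 28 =0.96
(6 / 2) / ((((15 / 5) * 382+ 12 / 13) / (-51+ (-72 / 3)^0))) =-65 / 497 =-0.13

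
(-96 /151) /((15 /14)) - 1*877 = -662583 /755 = -877.59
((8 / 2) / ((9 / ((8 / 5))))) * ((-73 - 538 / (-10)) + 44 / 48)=-8776 / 675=-13.00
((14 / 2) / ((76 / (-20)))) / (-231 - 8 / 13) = 455 / 57209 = 0.01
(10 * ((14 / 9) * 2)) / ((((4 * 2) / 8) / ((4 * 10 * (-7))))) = -78400 / 9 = -8711.11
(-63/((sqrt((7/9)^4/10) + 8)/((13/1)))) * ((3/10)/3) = -42987672/4196639 + 3250611 * sqrt(10)/41966390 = -10.00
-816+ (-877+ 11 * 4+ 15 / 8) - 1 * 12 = -13273 / 8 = -1659.12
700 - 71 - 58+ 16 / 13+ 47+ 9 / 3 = 8089 / 13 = 622.23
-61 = -61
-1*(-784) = 784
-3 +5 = 2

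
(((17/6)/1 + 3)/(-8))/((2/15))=-175/32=-5.47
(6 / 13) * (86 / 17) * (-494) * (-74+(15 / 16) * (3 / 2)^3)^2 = -201497908539 / 34816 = -5787508.86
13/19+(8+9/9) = 184/19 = 9.68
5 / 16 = 0.31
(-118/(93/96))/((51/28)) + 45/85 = -104891/1581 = -66.34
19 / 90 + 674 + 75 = 67429 / 90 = 749.21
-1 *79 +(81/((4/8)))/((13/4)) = -379/13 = -29.15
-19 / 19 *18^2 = -324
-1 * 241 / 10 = -241 / 10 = -24.10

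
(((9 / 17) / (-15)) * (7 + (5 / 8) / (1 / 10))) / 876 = -53 / 99280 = -0.00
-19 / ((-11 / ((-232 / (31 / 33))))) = -13224 / 31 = -426.58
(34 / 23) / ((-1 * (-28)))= 17 / 322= 0.05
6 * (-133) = -798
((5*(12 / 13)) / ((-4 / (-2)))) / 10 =3 / 13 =0.23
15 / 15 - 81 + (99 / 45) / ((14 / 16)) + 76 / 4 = -2047 / 35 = -58.49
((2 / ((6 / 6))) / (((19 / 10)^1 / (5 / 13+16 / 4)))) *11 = 660 / 13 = 50.77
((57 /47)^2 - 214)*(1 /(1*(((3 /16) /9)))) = -22534896 /2209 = -10201.40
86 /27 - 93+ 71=-508 /27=-18.81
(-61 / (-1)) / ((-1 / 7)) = -427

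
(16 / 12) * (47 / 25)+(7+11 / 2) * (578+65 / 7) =7710757 / 1050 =7343.58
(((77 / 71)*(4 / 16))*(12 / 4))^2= 53361 / 80656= 0.66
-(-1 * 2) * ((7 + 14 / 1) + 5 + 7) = 66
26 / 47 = 0.55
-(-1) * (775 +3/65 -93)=44333/65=682.05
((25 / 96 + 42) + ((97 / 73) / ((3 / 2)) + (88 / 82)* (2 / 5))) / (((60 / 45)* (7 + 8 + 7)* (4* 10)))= 62602349 / 1685657600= 0.04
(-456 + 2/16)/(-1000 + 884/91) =25529/55456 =0.46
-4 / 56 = -1 / 14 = -0.07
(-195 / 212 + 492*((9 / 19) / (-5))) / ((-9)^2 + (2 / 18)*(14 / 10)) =-8615349 / 14710256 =-0.59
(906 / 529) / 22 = 453 / 5819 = 0.08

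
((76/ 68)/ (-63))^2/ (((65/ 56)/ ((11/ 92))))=7942/ 244975185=0.00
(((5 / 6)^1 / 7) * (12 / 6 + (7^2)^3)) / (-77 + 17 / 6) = -117651 / 623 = -188.85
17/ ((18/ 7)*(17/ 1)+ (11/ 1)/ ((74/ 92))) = 4403/ 14864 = 0.30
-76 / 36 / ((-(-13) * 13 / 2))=-38 / 1521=-0.02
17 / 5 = 3.40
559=559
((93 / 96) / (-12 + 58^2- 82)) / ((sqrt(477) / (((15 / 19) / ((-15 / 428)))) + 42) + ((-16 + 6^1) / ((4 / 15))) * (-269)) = 63023 * sqrt(53) / 163900408703312880 + 798922669 / 27316734783885480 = 0.00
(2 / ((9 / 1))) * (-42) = -28 / 3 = -9.33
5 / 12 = 0.42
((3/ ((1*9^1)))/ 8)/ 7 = 1/ 168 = 0.01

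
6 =6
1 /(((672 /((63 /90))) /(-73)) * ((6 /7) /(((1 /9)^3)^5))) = -511 /1185932920865178240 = -0.00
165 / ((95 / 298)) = 9834 / 19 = 517.58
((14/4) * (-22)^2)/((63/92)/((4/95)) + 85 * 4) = 623392/131105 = 4.75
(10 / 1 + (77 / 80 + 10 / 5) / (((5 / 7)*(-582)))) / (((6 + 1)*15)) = 775447 / 8148000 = 0.10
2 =2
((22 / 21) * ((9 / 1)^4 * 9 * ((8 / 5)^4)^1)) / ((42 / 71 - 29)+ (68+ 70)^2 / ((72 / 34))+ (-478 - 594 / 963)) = 6737302573056 / 141023640625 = 47.77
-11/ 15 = -0.73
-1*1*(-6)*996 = 5976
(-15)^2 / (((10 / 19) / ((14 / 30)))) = 399 / 2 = 199.50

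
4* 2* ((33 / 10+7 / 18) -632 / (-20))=12704 / 45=282.31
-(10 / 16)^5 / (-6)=3125 / 196608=0.02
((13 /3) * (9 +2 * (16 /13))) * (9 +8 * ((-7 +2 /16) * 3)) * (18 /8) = -17433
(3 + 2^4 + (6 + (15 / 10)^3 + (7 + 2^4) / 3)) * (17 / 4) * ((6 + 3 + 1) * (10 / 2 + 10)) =367625 / 16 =22976.56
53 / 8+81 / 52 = 851 / 104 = 8.18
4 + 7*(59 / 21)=71 / 3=23.67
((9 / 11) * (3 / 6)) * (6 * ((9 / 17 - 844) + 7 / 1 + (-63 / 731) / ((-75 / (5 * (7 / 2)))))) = -2053.11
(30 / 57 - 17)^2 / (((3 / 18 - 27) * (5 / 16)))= -9405024 / 290605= -32.36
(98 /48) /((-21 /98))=-343 /36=-9.53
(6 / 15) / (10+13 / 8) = 16 / 465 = 0.03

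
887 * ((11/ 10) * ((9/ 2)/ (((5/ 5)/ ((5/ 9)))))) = 9757/ 4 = 2439.25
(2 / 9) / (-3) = -2 / 27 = -0.07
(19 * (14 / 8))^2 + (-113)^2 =221993 / 16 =13874.56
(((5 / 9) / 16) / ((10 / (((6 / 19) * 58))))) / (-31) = -29 / 14136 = -0.00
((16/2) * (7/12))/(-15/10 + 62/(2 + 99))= -2828/537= -5.27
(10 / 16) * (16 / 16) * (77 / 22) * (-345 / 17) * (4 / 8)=-12075 / 544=-22.20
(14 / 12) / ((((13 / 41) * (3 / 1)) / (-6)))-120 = -4967 / 39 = -127.36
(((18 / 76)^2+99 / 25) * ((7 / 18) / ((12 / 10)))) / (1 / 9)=338289 / 28880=11.71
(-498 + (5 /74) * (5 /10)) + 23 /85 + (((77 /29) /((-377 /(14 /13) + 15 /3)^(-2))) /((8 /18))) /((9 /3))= 2417108612453 /10214960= 236624.38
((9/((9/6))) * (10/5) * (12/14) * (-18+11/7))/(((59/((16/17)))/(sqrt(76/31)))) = -264960 * sqrt(589)/1523557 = -4.22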